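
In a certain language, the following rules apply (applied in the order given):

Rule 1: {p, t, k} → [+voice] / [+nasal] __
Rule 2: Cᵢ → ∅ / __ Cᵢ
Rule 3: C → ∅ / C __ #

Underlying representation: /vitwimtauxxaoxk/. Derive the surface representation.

Rule 1 (post-nasal voicing): /t/ is a voiceless stop immediately after the nasal /m/, so it voices to [d]. /vitwimtauxxaoxk/ → vitwimdauxxaoxk.
Rule 2 (degemination): /xx/ is a geminate; the first /x/ deletes. /vitwimdauxxaoxk/ → vitwimdauxaoxk.
Rule 3 (final cluster simplification): /k/ is the second consonant of a word-final cluster /xk/, so it deletes. /vitwimdauxaoxk/ → vitwimdauxaox.

vitwimdauxaox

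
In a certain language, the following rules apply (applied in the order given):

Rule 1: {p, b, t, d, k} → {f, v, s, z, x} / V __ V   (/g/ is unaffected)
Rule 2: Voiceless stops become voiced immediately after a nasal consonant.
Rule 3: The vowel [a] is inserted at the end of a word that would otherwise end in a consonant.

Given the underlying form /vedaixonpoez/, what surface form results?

Rule 1 (intervocalic spirantization): /d/ is a stop between vowels /e/ and /a/, so it spirantizes to the fricative [z]. /vedaixonpoez/ → vezaixonpoez.
Rule 2 (post-nasal voicing): /p/ is a voiceless stop immediately after the nasal /n/, so it voices to [b]. /vezaixonpoez/ → vezaixonboez.
Rule 3 (final a-epenthesis): the form ends in the consonant /z/, so [a] is inserted word-finally. /vezaixonboez/ → vezaixonboeza.

vezaixonboeza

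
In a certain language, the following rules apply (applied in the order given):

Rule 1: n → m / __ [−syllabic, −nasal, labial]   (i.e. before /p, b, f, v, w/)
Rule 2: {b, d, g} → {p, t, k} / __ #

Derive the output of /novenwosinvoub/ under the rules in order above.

Rule 1 (nasal place assimilation): /n/ precedes the labial consonant /w/, so it assimilates in place to [m]. /n/ precedes the labial consonant /v/, so it assimilates in place to [m]. /novenwosinvoub/ → novemwosimvoub.
Rule 2 (final devoicing): /b/ is a voiced stop in word-final position, so it devoices to [p]. /novemwosimvoub/ → novemwosimvoup.

novemwosimvoup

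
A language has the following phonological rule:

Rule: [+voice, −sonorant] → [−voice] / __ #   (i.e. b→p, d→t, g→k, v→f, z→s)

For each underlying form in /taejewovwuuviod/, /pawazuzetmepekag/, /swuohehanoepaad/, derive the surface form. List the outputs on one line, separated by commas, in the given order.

/taejewovwuuviod/: /d/ is a voiced obstruent in word-final position, so it devoices to [t]. → [taejewovwuuviot].
/pawazuzetmepekag/: /g/ is a voiced obstruent in word-final position, so it devoices to [k]. → [pawazuzetmepekak].
/swuohehanoepaad/: /d/ is a voiced obstruent in word-final position, so it devoices to [t]. → [swuohehanoepaat].

taejewovwuuviot, pawazuzetmepekak, swuohehanoepaat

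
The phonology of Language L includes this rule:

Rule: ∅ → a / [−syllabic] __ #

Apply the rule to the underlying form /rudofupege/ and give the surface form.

No segment of /rudofupege/ meets the structural description of the rule, so the form surfaces unchanged.

rudofupege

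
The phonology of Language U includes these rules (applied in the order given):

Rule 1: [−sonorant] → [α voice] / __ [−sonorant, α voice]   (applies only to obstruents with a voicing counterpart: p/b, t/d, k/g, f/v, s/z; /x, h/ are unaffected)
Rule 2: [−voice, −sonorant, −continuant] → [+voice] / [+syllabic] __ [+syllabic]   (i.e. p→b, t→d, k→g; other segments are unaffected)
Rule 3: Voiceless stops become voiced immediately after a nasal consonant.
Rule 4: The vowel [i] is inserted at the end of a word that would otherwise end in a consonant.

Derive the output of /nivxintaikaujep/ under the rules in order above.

nifxindaigaujepi

Rule 1 (regressive voicing assimilation): /v/ precedes the voiceless obstruent /x/, so it devoices to [f] by assimilation. /nivxintaikaujep/ → nifxintaikaujep.
Rule 2 (intervocalic voicing): /k/ is a voiceless stop between vowels /i/ and /a/, so it voices to [g]. /nifxintaikaujep/ → nifxintaigaujep.
Rule 3 (post-nasal voicing): /t/ is a voiceless stop immediately after the nasal /n/, so it voices to [d]. /nifxintaigaujep/ → nifxindaigaujep.
Rule 4 (final i-epenthesis): the form ends in the consonant /p/, so [i] is inserted word-finally. /nifxindaigaujep/ → nifxindaigaujepi.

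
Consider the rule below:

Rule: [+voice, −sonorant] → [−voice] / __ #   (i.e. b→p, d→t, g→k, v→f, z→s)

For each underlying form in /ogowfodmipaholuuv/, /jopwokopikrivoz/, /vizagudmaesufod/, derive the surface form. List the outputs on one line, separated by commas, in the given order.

ogowfodmipaholuuf, jopwokopikrivos, vizagudmaesufot

/ogowfodmipaholuuv/: /v/ is a voiced obstruent in word-final position, so it devoices to [f]. → [ogowfodmipaholuuf].
/jopwokopikrivoz/: /z/ is a voiced obstruent in word-final position, so it devoices to [s]. → [jopwokopikrivos].
/vizagudmaesufod/: /d/ is a voiced obstruent in word-final position, so it devoices to [t]. → [vizagudmaesufot].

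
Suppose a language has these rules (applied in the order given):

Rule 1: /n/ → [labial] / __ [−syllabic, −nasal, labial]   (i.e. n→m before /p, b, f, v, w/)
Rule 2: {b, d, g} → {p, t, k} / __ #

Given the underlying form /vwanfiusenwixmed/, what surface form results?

vwamfiusemwixmet

Rule 1 (nasal place assimilation): /n/ precedes the labial consonant /f/, so it assimilates in place to [m]. /n/ precedes the labial consonant /w/, so it assimilates in place to [m]. /vwanfiusenwixmed/ → vwamfiusemwixmed.
Rule 2 (final devoicing): /d/ is a voiced stop in word-final position, so it devoices to [t]. /vwamfiusemwixmed/ → vwamfiusemwixmet.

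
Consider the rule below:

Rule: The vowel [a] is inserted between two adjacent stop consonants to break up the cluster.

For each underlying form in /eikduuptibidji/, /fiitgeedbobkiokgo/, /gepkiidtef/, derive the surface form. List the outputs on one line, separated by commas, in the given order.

eikaduupatibidji, fiitageedabobakiokago, gepakiidatef

/eikduuptibidji/: /k/ and /d/ form a stop–stop cluster, so [a] is inserted between them. /p/ and /t/ form a stop–stop cluster, so [a] is inserted between them. → [eikaduupatibidji].
/fiitgeedbobkiokgo/: /t/ and /g/ form a stop–stop cluster, so [a] is inserted between them. /d/ and /b/ form a stop–stop cluster, so [a] is inserted between them. /b/ and /k/ form a stop–stop cluster, so [a] is inserted between them. /k/ and /g/ form a stop–stop cluster, so [a] is inserted between them. → [fiitageedabobakiokago].
/gepkiidtef/: /p/ and /k/ form a stop–stop cluster, so [a] is inserted between them. /d/ and /t/ form a stop–stop cluster, so [a] is inserted between them. → [gepakiidatef].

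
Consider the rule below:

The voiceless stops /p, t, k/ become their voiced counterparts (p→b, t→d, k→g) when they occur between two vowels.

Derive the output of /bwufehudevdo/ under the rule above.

No segment of /bwufehudevdo/ meets the structural description of the rule, so the form surfaces unchanged.

bwufehudevdo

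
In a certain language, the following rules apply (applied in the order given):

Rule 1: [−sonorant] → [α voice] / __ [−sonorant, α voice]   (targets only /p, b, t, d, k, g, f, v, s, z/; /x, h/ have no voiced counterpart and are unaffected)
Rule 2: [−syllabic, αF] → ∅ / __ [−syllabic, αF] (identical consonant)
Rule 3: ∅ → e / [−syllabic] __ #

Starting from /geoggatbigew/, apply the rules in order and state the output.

Rule 1 (regressive voicing assimilation): /t/ precedes the voiced obstruent /b/, so it voices to [d] by assimilation. /geoggatbigew/ → geoggadbigew.
Rule 2 (degemination): /gg/ is a geminate; the first /g/ deletes. /geoggadbigew/ → geogadbigew.
Rule 3 (final e-epenthesis): the form ends in the consonant /w/, so [e] is inserted word-finally. /geogadbigew/ → geogadbigewe.

geogadbigewe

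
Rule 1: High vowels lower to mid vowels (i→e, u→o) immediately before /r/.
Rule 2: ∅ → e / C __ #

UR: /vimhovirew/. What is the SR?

Rule 1 (pre-rhotic lowering): /i/ is a high vowel immediately before /r/, so it lowers to [e]. /vimhovirew/ → vimhoverew.
Rule 2 (final e-epenthesis): the form ends in the consonant /w/, so [e] is inserted word-finally. /vimhoverew/ → vimhoverewe.

vimhoverewe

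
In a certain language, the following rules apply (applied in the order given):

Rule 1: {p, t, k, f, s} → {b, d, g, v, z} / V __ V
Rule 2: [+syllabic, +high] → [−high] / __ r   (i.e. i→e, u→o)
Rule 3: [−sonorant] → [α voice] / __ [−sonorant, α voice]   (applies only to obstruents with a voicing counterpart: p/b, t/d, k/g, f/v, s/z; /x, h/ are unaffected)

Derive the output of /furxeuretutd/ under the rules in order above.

Rule 1 (intervocalic voicing): /t/ is a voiceless obstruent between vowels /e/ and /u/, so it voices to [d]. /furxeuretutd/ → furxeuredutd.
Rule 2 (pre-rhotic lowering): /u/ is a high vowel immediately before /r/, so it lowers to [o]. /u/ is a high vowel immediately before /r/, so it lowers to [o]. /furxeuredutd/ → forxeoredutd.
Rule 3 (regressive voicing assimilation): /t/ precedes the voiced obstruent /d/, so it voices to [d] by assimilation. /forxeoredutd/ → forxeoredudd.

forxeoredudd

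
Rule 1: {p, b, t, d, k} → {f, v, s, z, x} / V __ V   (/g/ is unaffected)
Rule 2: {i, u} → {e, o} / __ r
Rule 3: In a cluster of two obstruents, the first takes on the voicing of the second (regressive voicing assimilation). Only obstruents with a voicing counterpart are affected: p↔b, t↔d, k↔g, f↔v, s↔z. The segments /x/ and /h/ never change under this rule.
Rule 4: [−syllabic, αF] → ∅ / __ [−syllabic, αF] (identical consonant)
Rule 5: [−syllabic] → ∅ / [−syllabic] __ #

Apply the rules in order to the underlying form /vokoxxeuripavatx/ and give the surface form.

voxoxeorifavat

Rule 1 (intervocalic spirantization): /k/ is a stop between vowels /o/ and /o/, so it spirantizes to the fricative [x]. /p/ is a stop between vowels /i/ and /a/, so it spirantizes to the fricative [f]. /vokoxxeuripavatx/ → voxoxxeurifavatx.
Rule 2 (pre-rhotic lowering): /u/ is a high vowel immediately before /r/, so it lowers to [o]. /voxoxxeurifavatx/ → voxoxxeorifavatx.
Rule 3 (regressive voicing assimilation): no segment meets the environment; /voxoxxeorifavatx/ is unchanged.
Rule 4 (degemination): /xx/ is a geminate; the first /x/ deletes. /voxoxxeorifavatx/ → voxoxeorifavatx.
Rule 5 (final cluster simplification): /x/ is the second consonant of a word-final cluster /tx/, so it deletes. /voxoxeorifavatx/ → voxoxeorifavat.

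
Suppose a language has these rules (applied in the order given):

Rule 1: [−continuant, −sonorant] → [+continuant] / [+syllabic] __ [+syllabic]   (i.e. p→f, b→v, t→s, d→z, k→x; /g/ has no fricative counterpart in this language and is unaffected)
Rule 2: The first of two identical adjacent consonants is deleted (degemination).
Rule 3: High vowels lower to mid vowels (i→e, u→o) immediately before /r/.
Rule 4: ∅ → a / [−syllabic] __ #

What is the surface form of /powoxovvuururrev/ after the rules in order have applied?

Rule 1 (intervocalic spirantization): no segment meets the environment; /powoxovvuururrev/ is unchanged.
Rule 2 (degemination): /vv/ is a geminate; the first /v/ deletes. /rr/ is a geminate; the first /r/ deletes. /powoxovvuururrev/ → powoxovuururev.
Rule 3 (pre-rhotic lowering): /u/ is a high vowel immediately before /r/, so it lowers to [o]. /u/ is a high vowel immediately before /r/, so it lowers to [o]. /powoxovuururev/ → powoxovuororev.
Rule 4 (final a-epenthesis): the form ends in the consonant /v/, so [a] is inserted word-finally. /powoxovuororev/ → powoxovuororeva.

powoxovuororeva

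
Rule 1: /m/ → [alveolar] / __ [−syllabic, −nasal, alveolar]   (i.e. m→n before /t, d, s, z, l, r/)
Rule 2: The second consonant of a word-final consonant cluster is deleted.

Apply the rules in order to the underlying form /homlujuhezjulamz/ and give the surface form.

honlujuhezjulan

Rule 1 (nasal place assimilation): /m/ precedes the alveolar consonant /l/, so it assimilates in place to [n]. /m/ precedes the alveolar consonant /z/, so it assimilates in place to [n]. /homlujuhezjulamz/ → honlujuhezjulanz.
Rule 2 (final cluster simplification): /z/ is the second consonant of a word-final cluster /nz/, so it deletes. /honlujuhezjulanz/ → honlujuhezjulan.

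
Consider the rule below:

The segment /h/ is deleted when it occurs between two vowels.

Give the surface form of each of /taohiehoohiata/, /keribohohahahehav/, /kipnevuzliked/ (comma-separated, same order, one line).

taoieooiata, keribooaaeav, kipnevuzliked

/taohiehoohiata/: /h/ occurs between vowels /o/ and /i/, so it deletes. /h/ occurs between vowels /e/ and /o/, so it deletes. /h/ occurs between vowels /o/ and /i/, so it deletes. → [taoieooiata].
/keribohohahahehav/: /h/ occurs between vowels /o/ and /o/, so it deletes. /h/ occurs between vowels /o/ and /a/, so it deletes. /h/ occurs between vowels /a/ and /a/, so it deletes. /h/ occurs between vowels /a/ and /e/, so it deletes. /h/ occurs between vowels /e/ and /a/, so it deletes. → [keribooaaeav].
/kipnevuzliked/: the rule's environment is not met; surfaces unchanged as [kipnevuzliked].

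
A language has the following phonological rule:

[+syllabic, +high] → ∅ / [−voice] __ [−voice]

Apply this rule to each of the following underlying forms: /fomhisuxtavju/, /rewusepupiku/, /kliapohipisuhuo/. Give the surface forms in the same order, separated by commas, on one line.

fomhsxtavju, rewuseppku, kliapohpshuo

/fomhisuxtavju/: /i/ is a high vowel flanked by voiceless consonants /h/ and /s/, so it deletes. /u/ is a high vowel flanked by voiceless consonants /s/ and /x/, so it deletes. → [fomhsxtavju].
/rewusepupiku/: /u/ is a high vowel flanked by voiceless consonants /p/ and /p/, so it deletes. /i/ is a high vowel flanked by voiceless consonants /p/ and /k/, so it deletes. → [rewuseppku].
/kliapohipisuhuo/: /i/ is a high vowel flanked by voiceless consonants /h/ and /p/, so it deletes. /i/ is a high vowel flanked by voiceless consonants /p/ and /s/, so it deletes. /u/ is a high vowel flanked by voiceless consonants /s/ and /h/, so it deletes. → [kliapohpshuo].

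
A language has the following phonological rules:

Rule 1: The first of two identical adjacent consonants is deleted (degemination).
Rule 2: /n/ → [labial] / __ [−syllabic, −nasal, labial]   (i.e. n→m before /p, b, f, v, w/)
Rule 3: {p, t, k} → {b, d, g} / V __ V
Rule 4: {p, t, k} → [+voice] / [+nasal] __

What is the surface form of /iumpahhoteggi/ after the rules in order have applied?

iumbahodegi

Rule 1 (degemination): /hh/ is a geminate; the first /h/ deletes. /gg/ is a geminate; the first /g/ deletes. /iumpahhoteggi/ → iumpahotegi.
Rule 2 (nasal place assimilation): no segment meets the environment; /iumpahotegi/ is unchanged.
Rule 3 (intervocalic voicing): /t/ is a voiceless stop between vowels /o/ and /e/, so it voices to [d]. /iumpahotegi/ → iumpahodegi.
Rule 4 (post-nasal voicing): /p/ is a voiceless stop immediately after the nasal /m/, so it voices to [b]. /iumpahodegi/ → iumbahodegi.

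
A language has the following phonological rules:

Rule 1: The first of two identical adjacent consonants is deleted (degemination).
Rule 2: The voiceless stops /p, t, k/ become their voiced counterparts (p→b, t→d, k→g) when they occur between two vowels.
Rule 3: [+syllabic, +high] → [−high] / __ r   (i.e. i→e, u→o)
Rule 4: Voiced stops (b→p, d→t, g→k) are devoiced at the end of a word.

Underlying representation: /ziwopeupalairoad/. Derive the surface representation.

ziwobeubalaeroat

Rule 1 (degemination): no segment meets the environment; /ziwopeupalairoad/ is unchanged.
Rule 2 (intervocalic voicing): /p/ is a voiceless stop between vowels /o/ and /e/, so it voices to [b]. /p/ is a voiceless stop between vowels /u/ and /a/, so it voices to [b]. /ziwopeupalairoad/ → ziwobeubalairoad.
Rule 3 (pre-rhotic lowering): /i/ is a high vowel immediately before /r/, so it lowers to [e]. /ziwobeubalairoad/ → ziwobeubalaeroad.
Rule 4 (final devoicing): /d/ is a voiced stop in word-final position, so it devoices to [t]. /ziwobeubalaeroad/ → ziwobeubalaeroat.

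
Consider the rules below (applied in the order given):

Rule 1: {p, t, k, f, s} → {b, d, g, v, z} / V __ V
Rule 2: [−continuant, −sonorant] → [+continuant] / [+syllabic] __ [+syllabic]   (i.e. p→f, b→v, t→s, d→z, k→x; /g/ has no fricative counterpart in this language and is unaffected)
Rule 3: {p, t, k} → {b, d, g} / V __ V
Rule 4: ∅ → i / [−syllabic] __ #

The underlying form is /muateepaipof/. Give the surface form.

muazeevaivofi

Rule 1 (intervocalic voicing): /t/ is a voiceless obstruent between vowels /a/ and /e/, so it voices to [d]. /p/ is a voiceless obstruent between vowels /e/ and /a/, so it voices to [b]. /p/ is a voiceless obstruent between vowels /i/ and /o/, so it voices to [b]. /muateepaipof/ → muadeebaibof.
Rule 2 (intervocalic spirantization): /d/ is a stop between vowels /a/ and /e/, so it spirantizes to the fricative [z]. /b/ is a stop between vowels /e/ and /a/, so it spirantizes to the fricative [v]. /b/ is a stop between vowels /i/ and /o/, so it spirantizes to the fricative [v]. /muadeebaibof/ → muazeevaivof.
Rule 3 (intervocalic voicing): no segment meets the environment; /muazeevaivof/ is unchanged.
Rule 4 (final i-epenthesis): the form ends in the consonant /f/, so [i] is inserted word-finally. /muazeevaivof/ → muazeevaivofi.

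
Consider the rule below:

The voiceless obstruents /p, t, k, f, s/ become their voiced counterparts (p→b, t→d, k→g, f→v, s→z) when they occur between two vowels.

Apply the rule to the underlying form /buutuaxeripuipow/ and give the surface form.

buuduaxeribuibow

/t/ is a voiceless obstruent between vowels /u/ and /u/, so it voices to [d].
/p/ is a voiceless obstruent between vowels /i/ and /u/, so it voices to [b].
/p/ is a voiceless obstruent between vowels /i/ and /o/, so it voices to [b].
Surface form: [buuduaxeribuibow].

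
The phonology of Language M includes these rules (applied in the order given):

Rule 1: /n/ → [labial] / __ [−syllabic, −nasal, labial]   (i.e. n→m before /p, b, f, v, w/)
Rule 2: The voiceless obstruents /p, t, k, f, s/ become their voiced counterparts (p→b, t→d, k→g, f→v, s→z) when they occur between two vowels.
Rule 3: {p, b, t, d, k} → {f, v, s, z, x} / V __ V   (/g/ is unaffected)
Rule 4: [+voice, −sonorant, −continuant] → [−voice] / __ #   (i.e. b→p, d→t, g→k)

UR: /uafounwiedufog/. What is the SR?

Rule 1 (nasal place assimilation): /n/ precedes the labial consonant /w/, so it assimilates in place to [m]. /uafounwiedufog/ → uafoumwiedufog.
Rule 2 (intervocalic voicing): /f/ is a voiceless obstruent between vowels /a/ and /o/, so it voices to [v]. /f/ is a voiceless obstruent between vowels /u/ and /o/, so it voices to [v]. /uafoumwiedufog/ → uavoumwieduvog.
Rule 3 (intervocalic spirantization): /d/ is a stop between vowels /e/ and /u/, so it spirantizes to the fricative [z]. /uavoumwieduvog/ → uavoumwiezuvog.
Rule 4 (final devoicing): /g/ is a voiced stop in word-final position, so it devoices to [k]. /uavoumwiezuvog/ → uavoumwiezuvok.

uavoumwiezuvok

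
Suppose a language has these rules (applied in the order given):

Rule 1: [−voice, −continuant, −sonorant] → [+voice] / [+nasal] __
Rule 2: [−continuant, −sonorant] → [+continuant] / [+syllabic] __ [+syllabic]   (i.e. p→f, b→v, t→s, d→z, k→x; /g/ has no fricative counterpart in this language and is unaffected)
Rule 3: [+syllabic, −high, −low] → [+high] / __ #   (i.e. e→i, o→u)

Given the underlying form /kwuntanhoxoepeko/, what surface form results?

kwundanhoxoefexu

Rule 1 (post-nasal voicing): /t/ is a voiceless stop immediately after the nasal /n/, so it voices to [d]. /kwuntanhoxoepeko/ → kwundanhoxoepeko.
Rule 2 (intervocalic spirantization): /p/ is a stop between vowels /e/ and /e/, so it spirantizes to the fricative [f]. /k/ is a stop between vowels /e/ and /o/, so it spirantizes to the fricative [x]. /kwundanhoxoepeko/ → kwundanhoxoefexo.
Rule 3 (final vowel raising): /o/ is a mid vowel in word-final position, so it raises to [u]. /kwundanhoxoefexo/ → kwundanhoxoefexu.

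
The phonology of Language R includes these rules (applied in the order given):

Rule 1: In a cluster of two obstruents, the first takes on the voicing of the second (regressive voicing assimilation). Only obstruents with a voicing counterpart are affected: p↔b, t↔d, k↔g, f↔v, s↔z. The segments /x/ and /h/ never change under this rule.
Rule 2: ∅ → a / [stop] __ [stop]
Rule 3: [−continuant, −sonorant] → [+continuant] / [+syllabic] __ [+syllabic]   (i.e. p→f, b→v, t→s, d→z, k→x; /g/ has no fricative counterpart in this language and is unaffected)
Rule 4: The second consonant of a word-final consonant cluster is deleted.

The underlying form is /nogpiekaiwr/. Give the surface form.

Rule 1 (regressive voicing assimilation): /g/ precedes the voiceless obstruent /p/, so it devoices to [k] by assimilation. /nogpiekaiwr/ → nokpiekaiwr.
Rule 2 (stop-cluster a-epenthesis): /k/ and /p/ form a stop–stop cluster, so [a] is inserted between them. /nokpiekaiwr/ → nokapiekaiwr.
Rule 3 (intervocalic spirantization): /k/ is a stop between vowels /o/ and /a/, so it spirantizes to the fricative [x]. /p/ is a stop between vowels /a/ and /i/, so it spirantizes to the fricative [f]. /k/ is a stop between vowels /e/ and /a/, so it spirantizes to the fricative [x]. /nokapiekaiwr/ → noxafiexaiwr.
Rule 4 (final cluster simplification): /r/ is the second consonant of a word-final cluster /wr/, so it deletes. /noxafiexaiwr/ → noxafiexaiw.

noxafiexaiw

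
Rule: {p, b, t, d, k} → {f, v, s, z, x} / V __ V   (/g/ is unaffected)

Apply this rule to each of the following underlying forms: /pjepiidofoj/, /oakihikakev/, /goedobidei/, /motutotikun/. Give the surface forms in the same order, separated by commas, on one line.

/pjepiidofoj/: /p/ is a stop between vowels /e/ and /i/, so it spirantizes to the fricative [f]. /d/ is a stop between vowels /i/ and /o/, so it spirantizes to the fricative [z]. → [pjefiizofoj].
/oakihikakev/: /k/ is a stop between vowels /a/ and /i/, so it spirantizes to the fricative [x]. /k/ is a stop between vowels /i/ and /a/, so it spirantizes to the fricative [x]. /k/ is a stop between vowels /a/ and /e/, so it spirantizes to the fricative [x]. → [oaxihixaxev].
/goedobidei/: /d/ is a stop between vowels /e/ and /o/, so it spirantizes to the fricative [z]. /b/ is a stop between vowels /o/ and /i/, so it spirantizes to the fricative [v]. /d/ is a stop between vowels /i/ and /e/, so it spirantizes to the fricative [z]. → [goezovizei].
/motutotikun/: /t/ is a stop between vowels /o/ and /u/, so it spirantizes to the fricative [s]. /t/ is a stop between vowels /u/ and /o/, so it spirantizes to the fricative [s]. /t/ is a stop between vowels /o/ and /i/, so it spirantizes to the fricative [s]. /k/ is a stop between vowels /i/ and /u/, so it spirantizes to the fricative [x]. → [mosusosixun].

pjefiizofoj, oaxihixaxev, goezovizei, mosusosixun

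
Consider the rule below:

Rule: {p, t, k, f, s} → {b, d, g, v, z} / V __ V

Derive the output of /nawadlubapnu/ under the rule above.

nawadlubapnu

No segment of /nawadlubapnu/ meets the structural description of the rule, so the form surfaces unchanged.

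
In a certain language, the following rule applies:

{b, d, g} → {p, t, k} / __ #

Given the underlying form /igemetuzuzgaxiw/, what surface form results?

igemetuzuzgaxiw

No segment of /igemetuzuzgaxiw/ meets the structural description of the rule, so the form surfaces unchanged.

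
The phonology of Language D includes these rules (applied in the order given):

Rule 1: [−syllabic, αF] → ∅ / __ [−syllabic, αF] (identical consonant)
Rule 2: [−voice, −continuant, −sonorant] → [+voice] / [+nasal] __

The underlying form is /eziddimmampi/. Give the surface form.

ezidimambi

Rule 1 (degemination): /dd/ is a geminate; the first /d/ deletes. /mm/ is a geminate; the first /m/ deletes. /eziddimmampi/ → ezidimampi.
Rule 2 (post-nasal voicing): /p/ is a voiceless stop immediately after the nasal /m/, so it voices to [b]. /ezidimampi/ → ezidimambi.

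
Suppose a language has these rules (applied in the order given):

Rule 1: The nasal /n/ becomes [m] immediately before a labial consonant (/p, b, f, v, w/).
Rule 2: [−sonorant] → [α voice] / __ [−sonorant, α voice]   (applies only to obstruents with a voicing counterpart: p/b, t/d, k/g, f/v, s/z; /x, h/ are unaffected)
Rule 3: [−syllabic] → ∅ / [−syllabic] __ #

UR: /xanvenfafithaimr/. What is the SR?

xamvemfafithaim

Rule 1 (nasal place assimilation): /n/ precedes the labial consonant /v/, so it assimilates in place to [m]. /n/ precedes the labial consonant /f/, so it assimilates in place to [m]. /xanvenfafithaimr/ → xamvemfafithaimr.
Rule 2 (regressive voicing assimilation): no segment meets the environment; /xamvemfafithaimr/ is unchanged.
Rule 3 (final cluster simplification): /r/ is the second consonant of a word-final cluster /mr/, so it deletes. /xamvemfafithaimr/ → xamvemfafithaim.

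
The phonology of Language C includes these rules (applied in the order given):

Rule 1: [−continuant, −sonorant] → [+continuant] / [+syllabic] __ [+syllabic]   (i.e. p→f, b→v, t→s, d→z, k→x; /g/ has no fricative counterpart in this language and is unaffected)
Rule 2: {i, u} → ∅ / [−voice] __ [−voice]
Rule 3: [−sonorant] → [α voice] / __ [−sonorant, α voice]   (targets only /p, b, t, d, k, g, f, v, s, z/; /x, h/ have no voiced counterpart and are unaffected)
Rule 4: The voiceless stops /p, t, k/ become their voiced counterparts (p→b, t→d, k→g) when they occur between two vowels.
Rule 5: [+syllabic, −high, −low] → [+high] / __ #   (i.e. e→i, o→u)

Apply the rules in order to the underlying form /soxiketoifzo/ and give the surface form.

Rule 1 (intervocalic spirantization): /k/ is a stop between vowels /i/ and /e/, so it spirantizes to the fricative [x]. /t/ is a stop between vowels /e/ and /o/, so it spirantizes to the fricative [s]. /soxiketoifzo/ → soxixesoifzo.
Rule 2 (high vowel syncope): /i/ is a high vowel flanked by voiceless consonants /x/ and /x/, so it deletes. /soxixesoifzo/ → soxxesoifzo.
Rule 3 (regressive voicing assimilation): /f/ precedes the voiced obstruent /z/, so it voices to [v] by assimilation. /soxxesoifzo/ → soxxesoivzo.
Rule 4 (intervocalic voicing): no segment meets the environment; /soxxesoivzo/ is unchanged.
Rule 5 (final vowel raising): /o/ is a mid vowel in word-final position, so it raises to [u]. /soxxesoivzo/ → soxxesoivzu.

soxxesoivzu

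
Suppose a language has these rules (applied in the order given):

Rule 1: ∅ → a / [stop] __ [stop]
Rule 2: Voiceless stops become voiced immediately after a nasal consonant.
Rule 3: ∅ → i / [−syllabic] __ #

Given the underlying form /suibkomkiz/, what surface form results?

Rule 1 (stop-cluster a-epenthesis): /b/ and /k/ form a stop–stop cluster, so [a] is inserted between them. /suibkomkiz/ → suibakomkiz.
Rule 2 (post-nasal voicing): /k/ is a voiceless stop immediately after the nasal /m/, so it voices to [g]. /suibakomkiz/ → suibakomgiz.
Rule 3 (final i-epenthesis): the form ends in the consonant /z/, so [i] is inserted word-finally. /suibakomgiz/ → suibakomgizi.

suibakomgizi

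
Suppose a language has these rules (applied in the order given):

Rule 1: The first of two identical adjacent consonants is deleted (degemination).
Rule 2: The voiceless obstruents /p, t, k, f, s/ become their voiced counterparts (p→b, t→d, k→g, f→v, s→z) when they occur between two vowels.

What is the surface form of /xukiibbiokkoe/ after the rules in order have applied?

Rule 1 (degemination): /bb/ is a geminate; the first /b/ deletes. /kk/ is a geminate; the first /k/ deletes. /xukiibbiokkoe/ → xukiibiokoe.
Rule 2 (intervocalic voicing): /k/ is a voiceless obstruent between vowels /u/ and /i/, so it voices to [g]. /k/ is a voiceless obstruent between vowels /o/ and /o/, so it voices to [g]. /xukiibiokoe/ → xugiibiogoe.

xugiibiogoe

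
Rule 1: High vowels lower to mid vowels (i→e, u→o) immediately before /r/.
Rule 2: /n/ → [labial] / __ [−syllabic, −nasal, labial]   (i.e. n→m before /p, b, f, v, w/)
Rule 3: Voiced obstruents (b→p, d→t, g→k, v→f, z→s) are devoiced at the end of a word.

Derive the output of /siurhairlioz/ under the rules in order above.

Rule 1 (pre-rhotic lowering): /u/ is a high vowel immediately before /r/, so it lowers to [o]. /i/ is a high vowel immediately before /r/, so it lowers to [e]. /siurhairlioz/ → siorhaerlioz.
Rule 2 (nasal place assimilation): no segment meets the environment; /siorhaerlioz/ is unchanged.
Rule 3 (final devoicing): /z/ is a voiced obstruent in word-final position, so it devoices to [s]. /siorhaerlioz/ → siorhaerlios.

siorhaerlios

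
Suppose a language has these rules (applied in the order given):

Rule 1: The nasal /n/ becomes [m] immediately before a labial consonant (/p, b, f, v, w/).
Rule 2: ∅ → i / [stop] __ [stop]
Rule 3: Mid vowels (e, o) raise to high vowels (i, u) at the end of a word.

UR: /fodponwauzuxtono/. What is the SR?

fodipomwauzuxtonu

Rule 1 (nasal place assimilation): /n/ precedes the labial consonant /w/, so it assimilates in place to [m]. /fodponwauzuxtono/ → fodpomwauzuxtono.
Rule 2 (stop-cluster i-epenthesis): /d/ and /p/ form a stop–stop cluster, so [i] is inserted between them. /fodpomwauzuxtono/ → fodipomwauzuxtono.
Rule 3 (final vowel raising): /o/ is a mid vowel in word-final position, so it raises to [u]. /fodipomwauzuxtono/ → fodipomwauzuxtonu.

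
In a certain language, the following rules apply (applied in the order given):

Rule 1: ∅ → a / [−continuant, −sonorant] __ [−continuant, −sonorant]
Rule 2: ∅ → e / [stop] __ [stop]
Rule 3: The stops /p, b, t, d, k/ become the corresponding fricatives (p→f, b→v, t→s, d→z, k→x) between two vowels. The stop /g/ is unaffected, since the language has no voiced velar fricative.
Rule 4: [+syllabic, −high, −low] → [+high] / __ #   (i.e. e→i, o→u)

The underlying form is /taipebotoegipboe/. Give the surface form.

Rule 1 (stop-cluster a-epenthesis): /p/ and /b/ form a stop–stop cluster, so [a] is inserted between them. /taipebotoegipboe/ → taipebotoegipaboe.
Rule 2 (stop-cluster e-epenthesis): no segment meets the environment; /taipebotoegipaboe/ is unchanged.
Rule 3 (intervocalic spirantization): /p/ is a stop between vowels /i/ and /e/, so it spirantizes to the fricative [f]. /b/ is a stop between vowels /e/ and /o/, so it spirantizes to the fricative [v]. /t/ is a stop between vowels /o/ and /o/, so it spirantizes to the fricative [s]. /p/ is a stop between vowels /i/ and /a/, so it spirantizes to the fricative [f]. /b/ is a stop between vowels /a/ and /o/, so it spirantizes to the fricative [v]. /taipebotoegipaboe/ → taifevosoegifavoe.
Rule 4 (final vowel raising): /e/ is a mid vowel in word-final position, so it raises to [i]. /taifevosoegifavoe/ → taifevosoegifavoi.

taifevosoegifavoi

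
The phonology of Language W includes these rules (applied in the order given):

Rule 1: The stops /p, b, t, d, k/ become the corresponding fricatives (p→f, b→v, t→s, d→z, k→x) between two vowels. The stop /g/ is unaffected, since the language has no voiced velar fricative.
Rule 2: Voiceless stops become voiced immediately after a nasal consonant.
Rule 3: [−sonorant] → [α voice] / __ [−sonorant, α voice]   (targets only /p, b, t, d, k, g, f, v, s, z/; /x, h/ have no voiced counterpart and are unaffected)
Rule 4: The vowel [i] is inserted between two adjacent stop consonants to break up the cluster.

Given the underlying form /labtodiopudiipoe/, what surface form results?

Rule 1 (intervocalic spirantization): /d/ is a stop between vowels /o/ and /i/, so it spirantizes to the fricative [z]. /p/ is a stop between vowels /o/ and /u/, so it spirantizes to the fricative [f]. /d/ is a stop between vowels /u/ and /i/, so it spirantizes to the fricative [z]. /p/ is a stop between vowels /i/ and /o/, so it spirantizes to the fricative [f]. /labtodiopudiipoe/ → labtoziofuziifoe.
Rule 2 (post-nasal voicing): no segment meets the environment; /labtoziofuziifoe/ is unchanged.
Rule 3 (regressive voicing assimilation): /b/ precedes the voiceless obstruent /t/, so it devoices to [p] by assimilation. /labtoziofuziifoe/ → laptoziofuziifoe.
Rule 4 (stop-cluster i-epenthesis): /p/ and /t/ form a stop–stop cluster, so [i] is inserted between them. /laptoziofuziifoe/ → lapitoziofuziifoe.

lapitoziofuziifoe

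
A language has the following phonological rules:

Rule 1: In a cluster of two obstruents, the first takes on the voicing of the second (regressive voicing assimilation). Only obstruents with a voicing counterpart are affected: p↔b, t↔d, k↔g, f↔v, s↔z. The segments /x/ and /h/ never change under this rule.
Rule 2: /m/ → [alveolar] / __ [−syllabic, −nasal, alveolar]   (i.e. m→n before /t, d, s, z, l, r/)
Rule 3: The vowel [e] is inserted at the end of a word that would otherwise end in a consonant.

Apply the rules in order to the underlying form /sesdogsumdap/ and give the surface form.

Rule 1 (regressive voicing assimilation): /s/ precedes the voiced obstruent /d/, so it voices to [z] by assimilation. /g/ precedes the voiceless obstruent /s/, so it devoices to [k] by assimilation. /sesdogsumdap/ → sezdoksumdap.
Rule 2 (nasal place assimilation): /m/ precedes the alveolar consonant /d/, so it assimilates in place to [n]. /sezdoksumdap/ → sezdoksundap.
Rule 3 (final e-epenthesis): the form ends in the consonant /p/, so [e] is inserted word-finally. /sezdoksundap/ → sezdoksundape.

sezdoksundape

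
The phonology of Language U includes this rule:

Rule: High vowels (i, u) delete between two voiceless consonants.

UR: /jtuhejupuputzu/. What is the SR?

jthejupptzu

/u/ is a high vowel flanked by voiceless consonants /t/ and /h/, so it deletes.
/u/ is a high vowel flanked by voiceless consonants /p/ and /p/, so it deletes.
/u/ is a high vowel flanked by voiceless consonants /p/ and /t/, so it deletes.
The other instances of /u/ do not occur in the required environment and remain unchanged.
Surface form: [jthejupptzu].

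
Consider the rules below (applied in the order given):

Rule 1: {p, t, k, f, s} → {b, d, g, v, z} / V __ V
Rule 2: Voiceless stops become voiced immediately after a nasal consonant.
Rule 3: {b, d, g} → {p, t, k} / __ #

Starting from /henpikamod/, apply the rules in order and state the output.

Rule 1 (intervocalic voicing): /k/ is a voiceless obstruent between vowels /i/ and /a/, so it voices to [g]. /henpikamod/ → henpigamod.
Rule 2 (post-nasal voicing): /p/ is a voiceless stop immediately after the nasal /n/, so it voices to [b]. /henpigamod/ → henbigamod.
Rule 3 (final devoicing): /d/ is a voiced stop in word-final position, so it devoices to [t]. /henbigamod/ → henbigamot.

henbigamot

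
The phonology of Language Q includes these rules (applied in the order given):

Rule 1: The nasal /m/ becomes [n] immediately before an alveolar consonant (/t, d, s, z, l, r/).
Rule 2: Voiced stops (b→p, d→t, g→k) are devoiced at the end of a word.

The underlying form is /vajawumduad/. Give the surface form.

Rule 1 (nasal place assimilation): /m/ precedes the alveolar consonant /d/, so it assimilates in place to [n]. /vajawumduad/ → vajawunduad.
Rule 2 (final devoicing): /d/ is a voiced stop in word-final position, so it devoices to [t]. /vajawunduad/ → vajawunduat.

vajawunduat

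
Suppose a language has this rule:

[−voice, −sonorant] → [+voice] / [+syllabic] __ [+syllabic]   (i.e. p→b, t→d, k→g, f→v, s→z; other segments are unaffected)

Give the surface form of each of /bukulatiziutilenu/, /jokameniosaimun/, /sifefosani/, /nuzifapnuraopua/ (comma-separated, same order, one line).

/bukulatiziutilenu/: /k/ is a voiceless obstruent between vowels /u/ and /u/, so it voices to [g]. /t/ is a voiceless obstruent between vowels /a/ and /i/, so it voices to [d]. /t/ is a voiceless obstruent between vowels /u/ and /i/, so it voices to [d]. → [buguladiziudilenu].
/jokameniosaimun/: /k/ is a voiceless obstruent between vowels /o/ and /a/, so it voices to [g]. /s/ is a voiceless obstruent between vowels /o/ and /a/, so it voices to [z]. → [jogameniozaimun].
/sifefosani/: /f/ is a voiceless obstruent between vowels /i/ and /e/, so it voices to [v]. /f/ is a voiceless obstruent between vowels /e/ and /o/, so it voices to [v]. /s/ is a voiceless obstruent between vowels /o/ and /a/, so it voices to [z]. → [sivevozani].
/nuzifapnuraopua/: /f/ is a voiceless obstruent between vowels /i/ and /a/, so it voices to [v]. /p/ is a voiceless obstruent between vowels /o/ and /u/, so it voices to [b]. → [nuzivapnuraobua].

buguladiziudilenu, jogameniozaimun, sivevozani, nuzivapnuraobua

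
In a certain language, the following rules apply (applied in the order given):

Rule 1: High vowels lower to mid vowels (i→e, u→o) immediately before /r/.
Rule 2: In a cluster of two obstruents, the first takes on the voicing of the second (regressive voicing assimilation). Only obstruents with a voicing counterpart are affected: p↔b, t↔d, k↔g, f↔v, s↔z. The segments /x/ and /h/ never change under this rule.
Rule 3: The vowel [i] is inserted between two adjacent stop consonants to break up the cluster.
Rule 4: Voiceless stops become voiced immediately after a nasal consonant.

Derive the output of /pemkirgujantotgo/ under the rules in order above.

pemgergujandodigo

Rule 1 (pre-rhotic lowering): /i/ is a high vowel immediately before /r/, so it lowers to [e]. /pemkirgujantotgo/ → pemkergujantotgo.
Rule 2 (regressive voicing assimilation): /t/ precedes the voiced obstruent /g/, so it voices to [d] by assimilation. /pemkergujantotgo/ → pemkergujantodgo.
Rule 3 (stop-cluster i-epenthesis): /d/ and /g/ form a stop–stop cluster, so [i] is inserted between them. /pemkergujantodgo/ → pemkergujantodigo.
Rule 4 (post-nasal voicing): /k/ is a voiceless stop immediately after the nasal /m/, so it voices to [g]. /t/ is a voiceless stop immediately after the nasal /n/, so it voices to [d]. /pemkergujantodigo/ → pemgergujandodigo.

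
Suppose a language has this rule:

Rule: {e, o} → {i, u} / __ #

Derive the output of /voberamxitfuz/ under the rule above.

No segment of /voberamxitfuz/ meets the structural description of the rule, so the form surfaces unchanged.

voberamxitfuz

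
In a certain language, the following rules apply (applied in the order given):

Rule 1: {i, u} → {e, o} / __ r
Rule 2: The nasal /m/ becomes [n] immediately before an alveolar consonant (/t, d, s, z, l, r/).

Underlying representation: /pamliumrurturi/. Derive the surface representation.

panliunrortori

Rule 1 (pre-rhotic lowering): /u/ is a high vowel immediately before /r/, so it lowers to [o]. /u/ is a high vowel immediately before /r/, so it lowers to [o]. /pamliumrurturi/ → pamliumrortori.
Rule 2 (nasal place assimilation): /m/ precedes the alveolar consonant /l/, so it assimilates in place to [n]. /m/ precedes the alveolar consonant /r/, so it assimilates in place to [n]. /pamliumrortori/ → panliunrortori.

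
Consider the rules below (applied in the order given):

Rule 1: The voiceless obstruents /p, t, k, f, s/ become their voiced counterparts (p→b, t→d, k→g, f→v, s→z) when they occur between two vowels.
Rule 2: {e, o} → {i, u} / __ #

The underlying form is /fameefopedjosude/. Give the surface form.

fameevobedjozudi

Rule 1 (intervocalic voicing): /f/ is a voiceless obstruent between vowels /e/ and /o/, so it voices to [v]. /p/ is a voiceless obstruent between vowels /o/ and /e/, so it voices to [b]. /s/ is a voiceless obstruent between vowels /o/ and /u/, so it voices to [z]. /fameefopedjosude/ → fameevobedjozude.
Rule 2 (final vowel raising): /e/ is a mid vowel in word-final position, so it raises to [i]. /fameevobedjozude/ → fameevobedjozudi.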